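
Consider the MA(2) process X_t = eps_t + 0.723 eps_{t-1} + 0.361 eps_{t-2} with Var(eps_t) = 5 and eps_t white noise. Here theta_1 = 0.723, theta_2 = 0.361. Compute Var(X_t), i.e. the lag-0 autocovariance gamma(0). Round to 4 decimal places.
\gamma(0) = 8.2653

For an MA(q) process X_t = eps_t + sum_i theta_i eps_{t-i} with
Var(eps_t) = sigma^2, the variance is
  gamma(0) = sigma^2 * (1 + sum_i theta_i^2).
  sum_i theta_i^2 = (0.723)^2 + (0.361)^2 = 0.522729 + 0.130321 = 0.65305.
  gamma(0) = 5 * (1 + 0.65305) = 5 * 1.65305 = 8.26525, which rounds to 8.2653.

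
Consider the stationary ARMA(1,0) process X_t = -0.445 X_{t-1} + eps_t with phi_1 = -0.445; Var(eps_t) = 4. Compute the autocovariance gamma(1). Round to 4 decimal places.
\gamma(1) = -2.2195

Multiply the model equation by X_{t-k} and take expectations. With theta_0 = psi_0 = 1 and psi_j the MA(infinity) weights, this gives
  gamma(k) - sum_i phi_i gamma(k-i) = c_k,
  c_k = sigma^2 * sum_{j=k..q} theta_j psi_{j-k}   (c_k = 0 for k > q),
using gamma(-m) = gamma(m).
Pure AR (q = 0): c_0 = sigma^2 = 4, c_k = 0 for k >= 1.
Equations for k = 0 and k = 1 (AR order 1):
  gamma(0) = phi_1 gamma(1) + c_0
  gamma(1) = phi_1 gamma(0) + c_1
Substituting the second into the first: gamma(0) (1 - phi_1^2) = c_0 + phi_1 c_1, so
  gamma(0) = c_0 / (1 - phi_1^2) = 4 / (1 - (-0.445)^2) = 4 / 0.801975 = 4.987687.
  gamma(1) = phi_1 gamma(0) = (-0.445)(4.987687) = -2.219521.
Therefore gamma(1) = -2.2195 (to 4 decimal places).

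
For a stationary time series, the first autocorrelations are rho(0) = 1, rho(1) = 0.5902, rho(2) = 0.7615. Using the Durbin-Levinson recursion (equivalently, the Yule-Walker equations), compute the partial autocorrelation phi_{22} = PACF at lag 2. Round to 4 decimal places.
\phi_{22} = 0.6340

The PACF at lag k is phi_{kk}, the last component of the solution
to the Yule-Walker system G_k phi = r_k where
  (G_k)_{ij} = rho(|i - j|), (r_k)_i = rho(i), i,j = 1..k.
Equivalently, Durbin-Levinson gives phi_{kk} iteratively:
  phi_{11} = rho(1)
  phi_{kk} = [rho(k) - sum_{j=1..k-1} phi_{k-1,j} rho(k-j)]
            / [1 - sum_{j=1..k-1} phi_{k-1,j} rho(j)],
  phi_{k,j} = phi_{k-1,j} - phi_{kk} phi_{k-1,k-j},  j = 1..k-1.
Step k = 1:
  phi_11 = rho(1) = 0.5902.
Step k = 2:
  phi_22 = [rho(2) - phi_11 rho(1)] / [1 - phi_11 rho(1)] = [0.7615 - (0.5902)(0.5902)] / [1 - (0.5902)(0.5902)]
         = 0.41316396 / 0.65166396 = 0.634.
Therefore phi_{22} = 0.6340.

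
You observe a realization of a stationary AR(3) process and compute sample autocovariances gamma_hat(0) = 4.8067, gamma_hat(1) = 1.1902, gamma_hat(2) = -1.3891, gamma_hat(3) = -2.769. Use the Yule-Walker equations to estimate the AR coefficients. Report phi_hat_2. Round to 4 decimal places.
\hat\phi_{2} = -0.2110

The Yule-Walker equations for an AR(p) process read, in matrix form,
  Gamma_p phi = r_p,   with   (Gamma_p)_{ij} = gamma(|i - j|),
                       (r_p)_i = gamma(i),   i,j = 1..p.
Substitute the sample gammas (Toeplitz matrix and right-hand side of size 3):
  Gamma_p = [[4.8067, 1.1902, -1.3891], [1.1902, 4.8067, 1.1902], [-1.3891, 1.1902, 4.8067]]
  r_p     = [1.1902, -1.3891, -2.769]
Written out (R1..R3):
  (R1) 4.8067 phi_1 + 1.1902 phi_2 - 1.3891 phi_3 = 1.1902
  (R2) 1.1902 phi_1 + 4.8067 phi_2 + 1.1902 phi_3 = -1.3891
  (R3) -1.3891 phi_1 + 1.1902 phi_2 + 4.8067 phi_3 = -2.769
Gaussian elimination:
  R2 <- R2 - (1.1902/4.8067) R1 = R2 - (0.247613) R1:  4.511991 phi_2 + 1.534159 phi_3 = -1.683809
  R3 <- R3 - (-1.3891/4.8067) R1 = R3 - (-0.288992) R1:  1.534159 phi_2 + 4.405261 phi_3 = -2.425041
  R3 <- R3 - (1.534159/4.511991) R2 = R3 - (0.340018) R2:  3.883619 phi_3 = -1.852516
Back-substitution:
  phi_hat_3 = -1.852516 / 3.883619 = -0.477008
  phi_hat_2 = (-1.683809 - (1.534159)(-0.477008)) / 4.511991 = -0.210994
  phi_hat_1 = (1.1902 - (1.1902)(-0.210994) - (-1.3891)(-0.477008)) / 4.8067 = 0.162006
So phi_hat = [0.1620, -0.2110, -0.4770].
Therefore phi_hat_2 = -0.2110.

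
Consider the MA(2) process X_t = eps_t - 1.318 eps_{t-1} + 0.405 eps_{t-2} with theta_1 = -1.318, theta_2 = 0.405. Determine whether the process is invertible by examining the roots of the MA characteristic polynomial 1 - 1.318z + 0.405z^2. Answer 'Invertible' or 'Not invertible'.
\text{Invertible}

The MA(q) characteristic polynomial is P(z) = 1 - 1.318z + 0.405z^2.
Invertibility requires all roots to lie outside the unit circle, i.e. |z| > 1 for every root.
Set 1 + (-1.318) z + (0.405) z^2 = 0, i.e. a z^2 + b z + c = 0 with a = 0.405, b = -1.318, c = 1.
Discriminant D = b^2 - 4ac = (-1.318)^2 - 4*(0.405)*1 = 1.737124 - (1.62) = 0.117124.
D >= 0, so the roots are real: z = (-b +/- sqrt(D)) / (2a) = (1.318 +/- 0.342234) / (0.81).
  z_1 = (1.318 + 0.342234) / (0.81) = 2.0497,   |z_1| = 2.0497.
  z_2 = (1.318 - 0.342234) / (0.81) = 1.2046,   |z_2| = 1.2046.
Moduli of all roots: 2.0497, 1.2046.
All moduli strictly greater than 1? Yes.
Verdict: Invertible.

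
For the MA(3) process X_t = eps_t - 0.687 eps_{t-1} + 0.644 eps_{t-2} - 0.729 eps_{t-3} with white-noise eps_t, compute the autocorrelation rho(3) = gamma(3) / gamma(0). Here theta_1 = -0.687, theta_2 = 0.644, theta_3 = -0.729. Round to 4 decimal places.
\rho(3) = -0.3015

For an MA(q) process with theta_0 = 1, the autocovariance is
  gamma(k) = sigma^2 * sum_{i=0..q-k} theta_i * theta_{i+k},
and rho(k) = gamma(k) / gamma(0). Sigma^2 cancels.
  numerator   = (1)*(-0.729) = -0.729.
  denominator = (1)^2 + (-0.687)^2 + (0.644)^2 + (-0.729)^2 = 2.418146.
  rho(3) = -0.729 / 2.418146 = -0.3015.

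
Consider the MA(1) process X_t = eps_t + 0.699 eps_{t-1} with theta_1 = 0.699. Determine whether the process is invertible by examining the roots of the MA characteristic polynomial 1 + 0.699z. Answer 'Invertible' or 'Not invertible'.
\text{Invertible}

The MA(q) characteristic polynomial is P(z) = 1 + 0.699z.
Invertibility requires all roots to lie outside the unit circle, i.e. |z| > 1 for every root.
This is linear in z: 1 + (0.699) z = 0  =>  z = -1/(0.699) = -1.430615,  |z| = 1.430615.
Moduli of all roots: 1.4306.
All moduli strictly greater than 1? Yes.
Verdict: Invertible.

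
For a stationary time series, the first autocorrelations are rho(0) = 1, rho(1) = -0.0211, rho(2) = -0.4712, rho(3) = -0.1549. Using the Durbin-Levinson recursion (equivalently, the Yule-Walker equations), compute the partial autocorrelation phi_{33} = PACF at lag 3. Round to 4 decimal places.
\phi_{33} = -0.2310

The PACF at lag k is phi_{kk}, the last component of the solution
to the Yule-Walker system G_k phi = r_k where
  (G_k)_{ij} = rho(|i - j|), (r_k)_i = rho(i), i,j = 1..k.
Equivalently, Durbin-Levinson gives phi_{kk} iteratively:
  phi_{11} = rho(1)
  phi_{kk} = [rho(k) - sum_{j=1..k-1} phi_{k-1,j} rho(k-j)]
            / [1 - sum_{j=1..k-1} phi_{k-1,j} rho(j)],
  phi_{k,j} = phi_{k-1,j} - phi_{kk} phi_{k-1,k-j},  j = 1..k-1.
Step k = 1:
  phi_11 = rho(1) = -0.0211.
Step k = 2:
  phi_22 = [rho(2) - phi_11 rho(1)] / [1 - phi_11 rho(1)] = [-0.4712 - (-0.0211)(-0.0211)] / [1 - (-0.0211)(-0.0211)]
         = -0.47164521 / 0.99955479 = -0.471855.
  Update: phi_21 = phi_11 - phi_22 phi_11 = -0.0211 - (-0.471855)(-0.0211) = -0.031056.
Step k = 3:
  phi_33 = [rho(3) - phi_21 rho(2) - phi_22 rho(1)] / [1 - phi_21 rho(1) - phi_22 rho(2)]
    numerator   = -0.1549 - (-0.031056)(-0.4712) - (-0.471855)(-0.0211) = -0.1794898
    denominator = 1 - (-0.031056)(-0.0211) - (-0.471855)(-0.4712) = 0.77700651
  phi_33 = -0.1794898 / 0.77700651 = -0.231.
Therefore phi_{33} = -0.2310.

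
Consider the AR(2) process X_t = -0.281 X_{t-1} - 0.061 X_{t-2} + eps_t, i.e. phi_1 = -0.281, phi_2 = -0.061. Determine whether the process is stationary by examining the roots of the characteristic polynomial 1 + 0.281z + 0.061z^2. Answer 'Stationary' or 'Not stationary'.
\text{Stationary}

The AR(p) characteristic polynomial is P(z) = 1 + 0.281z + 0.061z^2.
Stationarity requires all roots to lie outside the unit circle, i.e. |z| > 1 for every root.
Set 1 + (0.281) z + (0.061) z^2 = 0, i.e. a z^2 + b z + c = 0 with a = 0.061, b = 0.281, c = 1.
Discriminant D = b^2 - 4ac = (0.281)^2 - 4*(0.061)*1 = 0.078961 - (0.244) = -0.165039.
D < 0, so the roots are the complex-conjugate pair z = (-b +/- i sqrt(-D)) / (2a) = -2.3033 +/- 3.3299i.
For a conjugate pair |z|^2 = z * conj(z) = (product of roots) = c/a = 1/(0.061) = 16.393443, so |z| = sqrt(16.393443) = 4.0489 for both roots.
Moduli of all roots: 4.0489, 4.0489.
All moduli strictly greater than 1? Yes.
Verdict: Stationary.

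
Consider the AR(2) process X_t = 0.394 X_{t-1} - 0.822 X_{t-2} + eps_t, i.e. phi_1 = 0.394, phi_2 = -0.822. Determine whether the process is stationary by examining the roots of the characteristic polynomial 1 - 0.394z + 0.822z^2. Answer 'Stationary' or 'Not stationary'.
\text{Stationary}

The AR(p) characteristic polynomial is P(z) = 1 - 0.394z + 0.822z^2.
Stationarity requires all roots to lie outside the unit circle, i.e. |z| > 1 for every root.
Set 1 + (-0.394) z + (0.822) z^2 = 0, i.e. a z^2 + b z + c = 0 with a = 0.822, b = -0.394, c = 1.
Discriminant D = b^2 - 4ac = (-0.394)^2 - 4*(0.822)*1 = 0.155236 - (3.288) = -3.132764.
D < 0, so the roots are the complex-conjugate pair z = (-b +/- i sqrt(-D)) / (2a) = 0.2397 +/- 1.0766i.
For a conjugate pair |z|^2 = z * conj(z) = (product of roots) = c/a = 1/(0.822) = 1.216545, so |z| = sqrt(1.216545) = 1.103 for both roots.
Moduli of all roots: 1.1030, 1.1030.
All moduli strictly greater than 1? Yes.
Verdict: Stationary.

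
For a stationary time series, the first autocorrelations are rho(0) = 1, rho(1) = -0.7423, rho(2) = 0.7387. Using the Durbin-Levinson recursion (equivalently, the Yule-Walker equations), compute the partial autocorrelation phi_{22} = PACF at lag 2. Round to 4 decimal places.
\phi_{22} = 0.4180

The PACF at lag k is phi_{kk}, the last component of the solution
to the Yule-Walker system G_k phi = r_k where
  (G_k)_{ij} = rho(|i - j|), (r_k)_i = rho(i), i,j = 1..k.
Equivalently, Durbin-Levinson gives phi_{kk} iteratively:
  phi_{11} = rho(1)
  phi_{kk} = [rho(k) - sum_{j=1..k-1} phi_{k-1,j} rho(k-j)]
            / [1 - sum_{j=1..k-1} phi_{k-1,j} rho(j)],
  phi_{k,j} = phi_{k-1,j} - phi_{kk} phi_{k-1,k-j},  j = 1..k-1.
Step k = 1:
  phi_11 = rho(1) = -0.7423.
Step k = 2:
  phi_22 = [rho(2) - phi_11 rho(1)] / [1 - phi_11 rho(1)] = [0.7387 - (-0.7423)(-0.7423)] / [1 - (-0.7423)(-0.7423)]
         = 0.18769071 / 0.44899071 = 0.418.
Therefore phi_{22} = 0.4180.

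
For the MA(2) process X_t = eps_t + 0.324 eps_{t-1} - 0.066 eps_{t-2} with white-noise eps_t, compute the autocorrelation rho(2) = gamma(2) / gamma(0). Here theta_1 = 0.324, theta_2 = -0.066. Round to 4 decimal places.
\rho(2) = -0.0595

For an MA(q) process with theta_0 = 1, the autocovariance is
  gamma(k) = sigma^2 * sum_{i=0..q-k} theta_i * theta_{i+k},
and rho(k) = gamma(k) / gamma(0). Sigma^2 cancels.
  numerator   = (1)*(-0.066) = -0.066.
  denominator = (1)^2 + (0.324)^2 + (-0.066)^2 = 1.109332.
  rho(2) = -0.066 / 1.109332 = -0.0595.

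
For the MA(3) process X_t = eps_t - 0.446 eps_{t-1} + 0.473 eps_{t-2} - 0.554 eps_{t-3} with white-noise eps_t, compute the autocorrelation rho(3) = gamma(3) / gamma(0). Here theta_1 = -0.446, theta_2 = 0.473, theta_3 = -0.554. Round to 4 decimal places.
\rho(3) = -0.3203

For an MA(q) process with theta_0 = 1, the autocovariance is
  gamma(k) = sigma^2 * sum_{i=0..q-k} theta_i * theta_{i+k},
and rho(k) = gamma(k) / gamma(0). Sigma^2 cancels.
  numerator   = (1)*(-0.554) = -0.554.
  denominator = (1)^2 + (-0.446)^2 + (0.473)^2 + (-0.554)^2 = 1.729561.
  rho(3) = -0.554 / 1.729561 = -0.3203.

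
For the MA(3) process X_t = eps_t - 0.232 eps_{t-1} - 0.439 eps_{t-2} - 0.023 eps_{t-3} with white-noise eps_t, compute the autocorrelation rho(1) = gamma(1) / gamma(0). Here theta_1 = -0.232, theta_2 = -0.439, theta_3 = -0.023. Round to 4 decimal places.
\rho(1) = -0.0963

For an MA(q) process with theta_0 = 1, the autocovariance is
  gamma(k) = sigma^2 * sum_{i=0..q-k} theta_i * theta_{i+k},
and rho(k) = gamma(k) / gamma(0). Sigma^2 cancels.
  numerator   = (1)*(-0.232) + (-0.232)*(-0.439) + (-0.439)*(-0.023) = -0.120055.
  denominator = (1)^2 + (-0.232)^2 + (-0.439)^2 + (-0.023)^2 = 1.247074.
  rho(1) = -0.120055 / 1.247074 = -0.0963.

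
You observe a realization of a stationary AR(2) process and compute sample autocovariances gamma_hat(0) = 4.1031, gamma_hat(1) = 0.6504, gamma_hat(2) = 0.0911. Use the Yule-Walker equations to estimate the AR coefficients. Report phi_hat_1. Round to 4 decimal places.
\hat\phi_{1} = 0.1590

The Yule-Walker equations for an AR(p) process read, in matrix form,
  Gamma_p phi = r_p,   with   (Gamma_p)_{ij} = gamma(|i - j|),
                       (r_p)_i = gamma(i),   i,j = 1..p.
Substitute the sample gammas (Toeplitz matrix and right-hand side of size 2):
  Gamma_p = [[4.1031, 0.6504], [0.6504, 4.1031]]
  r_p     = [0.6504, 0.0911]
Written out:
  4.1031 phi_1 + 0.6504 phi_2 = 0.6504
  0.6504 phi_1 + 4.1031 phi_2 = 0.0911
Solve by Cramer's rule:
  det = gamma(0)^2 - gamma(1)^2 = (4.1031)^2 - (0.6504)^2 = 16.83542961 - 0.42302016 = 16.41240945
  phi_hat_1 = [gamma(1) gamma(0) - gamma(1) gamma(2)] / det = [(0.6504)(4.1031) - (0.6504)(0.0911)] / 16.41240945 = 2.6094048 / 16.41240945 = 0.159
  phi_hat_2 = [gamma(0) gamma(2) - gamma(1)^2] / det = [(4.1031)(0.0911) - (0.6504)^2] / 16.41240945 = -0.04922775 / 16.41240945 = -0.003
So phi_hat = [0.1590, -0.0030].
Therefore phi_hat_1 = 0.1590.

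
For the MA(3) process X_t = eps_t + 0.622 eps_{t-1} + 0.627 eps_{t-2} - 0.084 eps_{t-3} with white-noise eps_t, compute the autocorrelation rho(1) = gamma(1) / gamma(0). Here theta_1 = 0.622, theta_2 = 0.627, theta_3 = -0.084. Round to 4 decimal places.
\rho(1) = 0.5368

For an MA(q) process with theta_0 = 1, the autocovariance is
  gamma(k) = sigma^2 * sum_{i=0..q-k} theta_i * theta_{i+k},
and rho(k) = gamma(k) / gamma(0). Sigma^2 cancels.
  numerator   = (1)*(0.622) + (0.622)*(0.627) + (0.627)*(-0.084) = 0.959326.
  denominator = (1)^2 + (0.622)^2 + (0.627)^2 + (-0.084)^2 = 1.787069.
  rho(1) = 0.959326 / 1.787069 = 0.5368.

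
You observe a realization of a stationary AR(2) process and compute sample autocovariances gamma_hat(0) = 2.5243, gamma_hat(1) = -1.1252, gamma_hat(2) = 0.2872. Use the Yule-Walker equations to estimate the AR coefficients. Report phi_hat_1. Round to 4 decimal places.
\hat\phi_{1} = -0.4930

The Yule-Walker equations for an AR(p) process read, in matrix form,
  Gamma_p phi = r_p,   with   (Gamma_p)_{ij} = gamma(|i - j|),
                       (r_p)_i = gamma(i),   i,j = 1..p.
Substitute the sample gammas (Toeplitz matrix and right-hand side of size 2):
  Gamma_p = [[2.5243, -1.1252], [-1.1252, 2.5243]]
  r_p     = [-1.1252, 0.2872]
Written out:
  2.5243 phi_1 - 1.1252 phi_2 = -1.1252
  -1.1252 phi_1 + 2.5243 phi_2 = 0.2872
Solve by Cramer's rule:
  det = gamma(0)^2 - gamma(1)^2 = (2.5243)^2 - (-1.1252)^2 = 6.37209049 - 1.26607504 = 5.10601545
  phi_hat_1 = [gamma(1) gamma(0) - gamma(1) gamma(2)] / det = [(-1.1252)(2.5243) - (-1.1252)(0.2872)] / 5.10601545 = -2.51718492 / 5.10601545 = -0.493
  phi_hat_2 = [gamma(0) gamma(2) - gamma(1)^2] / det = [(2.5243)(0.2872) - (-1.1252)^2] / 5.10601545 = -0.54109608 / 5.10601545 = -0.106
So phi_hat = [-0.4930, -0.1060].
Therefore phi_hat_1 = -0.4930.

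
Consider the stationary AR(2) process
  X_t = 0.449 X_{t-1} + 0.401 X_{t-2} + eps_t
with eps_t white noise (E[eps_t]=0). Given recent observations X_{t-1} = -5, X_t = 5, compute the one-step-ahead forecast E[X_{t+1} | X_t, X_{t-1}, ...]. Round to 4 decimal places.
E[X_{t+1} \mid \mathcal F_t] = 0.2400

For an AR(p) model X_t = c + sum_i phi_i X_{t-i} + eps_t, the
one-step-ahead conditional mean is
  E[X_{t+1} | X_t, ...] = c + sum_i phi_i X_{t+1-i}.
Substitute known values:
  E[X_{t+1} | ...] = (0.449) * (5) + (0.401) * (-5)
                   = 0.2400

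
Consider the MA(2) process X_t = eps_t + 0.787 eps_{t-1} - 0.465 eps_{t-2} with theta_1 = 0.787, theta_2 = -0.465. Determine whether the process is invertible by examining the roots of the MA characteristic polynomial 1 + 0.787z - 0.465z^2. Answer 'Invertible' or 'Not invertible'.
\text{Not invertible}

The MA(q) characteristic polynomial is P(z) = 1 + 0.787z - 0.465z^2.
Invertibility requires all roots to lie outside the unit circle, i.e. |z| > 1 for every root.
Set 1 + (0.787) z + (-0.465) z^2 = 0, i.e. a z^2 + b z + c = 0 with a = -0.465, b = 0.787, c = 1.
Discriminant D = b^2 - 4ac = (0.787)^2 - 4*(-0.465)*1 = 0.619369 - (-1.86) = 2.479369.
D >= 0, so the roots are real: z = (-b +/- sqrt(D)) / (2a) = (-0.787 +/- 1.574601) / (-0.93).
  z_1 = (-0.787 + 1.574601) / (-0.93) = -0.8469,   |z_1| = 0.8469.
  z_2 = (-0.787 - 1.574601) / (-0.93) = 2.5394,   |z_2| = 2.5394.
Moduli of all roots: 0.8469, 2.5394.
All moduli strictly greater than 1? No.
Verdict: Not invertible.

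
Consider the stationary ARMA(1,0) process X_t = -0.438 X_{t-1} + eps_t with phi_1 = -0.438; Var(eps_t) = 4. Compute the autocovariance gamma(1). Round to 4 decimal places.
\gamma(1) = -2.1679

Multiply the model equation by X_{t-k} and take expectations. With theta_0 = psi_0 = 1 and psi_j the MA(infinity) weights, this gives
  gamma(k) - sum_i phi_i gamma(k-i) = c_k,
  c_k = sigma^2 * sum_{j=k..q} theta_j psi_{j-k}   (c_k = 0 for k > q),
using gamma(-m) = gamma(m).
Pure AR (q = 0): c_0 = sigma^2 = 4, c_k = 0 for k >= 1.
Equations for k = 0 and k = 1 (AR order 1):
  gamma(0) = phi_1 gamma(1) + c_0
  gamma(1) = phi_1 gamma(0) + c_1
Substituting the second into the first: gamma(0) (1 - phi_1^2) = c_0 + phi_1 c_1, so
  gamma(0) = c_0 / (1 - phi_1^2) = 4 / (1 - (-0.438)^2) = 4 / 0.808156 = 4.949539.
  gamma(1) = phi_1 gamma(0) = (-0.438)(4.949539) = -2.167898.
Therefore gamma(1) = -2.1679 (to 4 decimal places).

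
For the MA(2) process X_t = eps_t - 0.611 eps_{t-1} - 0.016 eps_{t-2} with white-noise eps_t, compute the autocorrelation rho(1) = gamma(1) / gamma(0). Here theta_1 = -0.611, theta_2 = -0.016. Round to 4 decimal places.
\rho(1) = -0.4377

For an MA(q) process with theta_0 = 1, the autocovariance is
  gamma(k) = sigma^2 * sum_{i=0..q-k} theta_i * theta_{i+k},
and rho(k) = gamma(k) / gamma(0). Sigma^2 cancels.
  numerator   = (1)*(-0.611) + (-0.611)*(-0.016) = -0.601224.
  denominator = (1)^2 + (-0.611)^2 + (-0.016)^2 = 1.373577.
  rho(1) = -0.601224 / 1.373577 = -0.4377.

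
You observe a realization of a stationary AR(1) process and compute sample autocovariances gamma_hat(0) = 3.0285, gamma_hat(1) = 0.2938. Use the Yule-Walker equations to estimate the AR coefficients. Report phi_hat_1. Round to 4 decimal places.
\hat\phi_{1} = 0.0970

The Yule-Walker equations for an AR(p) process read, in matrix form,
  Gamma_p phi = r_p,   with   (Gamma_p)_{ij} = gamma(|i - j|),
                       (r_p)_i = gamma(i),   i,j = 1..p.
Substitute the sample gammas (Toeplitz matrix and right-hand side of size 1):
  Gamma_p = [[3.0285]]
  r_p     = [0.2938]
With p = 1 this is the single equation gamma(0) phi_1 = gamma(1):
  phi_hat_1 = gamma(1) / gamma(0) = 0.2938 / 3.0285 = 0.0970.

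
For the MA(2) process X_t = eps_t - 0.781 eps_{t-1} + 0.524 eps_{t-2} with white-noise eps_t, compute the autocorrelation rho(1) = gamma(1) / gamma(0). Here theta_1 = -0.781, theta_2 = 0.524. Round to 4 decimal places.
\rho(1) = -0.6316

For an MA(q) process with theta_0 = 1, the autocovariance is
  gamma(k) = sigma^2 * sum_{i=0..q-k} theta_i * theta_{i+k},
and rho(k) = gamma(k) / gamma(0). Sigma^2 cancels.
  numerator   = (1)*(-0.781) + (-0.781)*(0.524) = -1.190244.
  denominator = (1)^2 + (-0.781)^2 + (0.524)^2 = 1.884537.
  rho(1) = -1.190244 / 1.884537 = -0.6316.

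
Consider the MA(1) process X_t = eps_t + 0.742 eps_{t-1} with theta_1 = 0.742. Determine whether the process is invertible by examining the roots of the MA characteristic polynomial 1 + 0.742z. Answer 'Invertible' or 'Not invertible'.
\text{Invertible}

The MA(q) characteristic polynomial is P(z) = 1 + 0.742z.
Invertibility requires all roots to lie outside the unit circle, i.e. |z| > 1 for every root.
This is linear in z: 1 + (0.742) z = 0  =>  z = -1/(0.742) = -1.347709,  |z| = 1.347709.
Moduli of all roots: 1.3477.
All moduli strictly greater than 1? Yes.
Verdict: Invertible.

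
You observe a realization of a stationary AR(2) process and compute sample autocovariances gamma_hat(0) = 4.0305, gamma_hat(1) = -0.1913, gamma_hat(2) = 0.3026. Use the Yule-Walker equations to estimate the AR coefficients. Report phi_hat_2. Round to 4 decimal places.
\hat\phi_{2} = 0.0730

The Yule-Walker equations for an AR(p) process read, in matrix form,
  Gamma_p phi = r_p,   with   (Gamma_p)_{ij} = gamma(|i - j|),
                       (r_p)_i = gamma(i),   i,j = 1..p.
Substitute the sample gammas (Toeplitz matrix and right-hand side of size 2):
  Gamma_p = [[4.0305, -0.1913], [-0.1913, 4.0305]]
  r_p     = [-0.1913, 0.3026]
Written out:
  4.0305 phi_1 - 0.1913 phi_2 = -0.1913
  -0.1913 phi_1 + 4.0305 phi_2 = 0.3026
Solve by Cramer's rule:
  det = gamma(0)^2 - gamma(1)^2 = (4.0305)^2 - (-0.1913)^2 = 16.24493025 - 0.03659569 = 16.20833456
  phi_hat_1 = [gamma(1) gamma(0) - gamma(1) gamma(2)] / det = [(-0.1913)(4.0305) - (-0.1913)(0.3026)] / 16.20833456 = -0.71314727 / 16.20833456 = -0.044
  phi_hat_2 = [gamma(0) gamma(2) - gamma(1)^2] / det = [(4.0305)(0.3026) - (-0.1913)^2] / 16.20833456 = 1.18303361 / 16.20833456 = 0.073
So phi_hat = [-0.0440, 0.0730].
Therefore phi_hat_2 = 0.0730.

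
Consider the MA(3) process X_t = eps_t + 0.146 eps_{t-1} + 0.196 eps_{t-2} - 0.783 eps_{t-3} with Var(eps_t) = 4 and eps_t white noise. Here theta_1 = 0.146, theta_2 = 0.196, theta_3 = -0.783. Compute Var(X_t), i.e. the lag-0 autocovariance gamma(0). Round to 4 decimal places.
\gamma(0) = 6.6913

For an MA(q) process X_t = eps_t + sum_i theta_i eps_{t-i} with
Var(eps_t) = sigma^2, the variance is
  gamma(0) = sigma^2 * (1 + sum_i theta_i^2).
  sum_i theta_i^2 = (0.146)^2 + (0.196)^2 + (-0.783)^2 = 0.021316 + 0.038416 + 0.613089 = 0.672821.
  gamma(0) = 4 * (1 + 0.672821) = 4 * 1.672821 = 6.691284, which rounds to 6.6913.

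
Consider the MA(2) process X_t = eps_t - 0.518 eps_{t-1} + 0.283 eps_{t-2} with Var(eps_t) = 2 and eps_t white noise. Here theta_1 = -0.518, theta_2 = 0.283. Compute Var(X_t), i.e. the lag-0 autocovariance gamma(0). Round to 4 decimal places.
\gamma(0) = 2.6968

For an MA(q) process X_t = eps_t + sum_i theta_i eps_{t-i} with
Var(eps_t) = sigma^2, the variance is
  gamma(0) = sigma^2 * (1 + sum_i theta_i^2).
  sum_i theta_i^2 = (-0.518)^2 + (0.283)^2 = 0.268324 + 0.080089 = 0.348413.
  gamma(0) = 2 * (1 + 0.348413) = 2 * 1.348413 = 2.696826, which rounds to 2.6968.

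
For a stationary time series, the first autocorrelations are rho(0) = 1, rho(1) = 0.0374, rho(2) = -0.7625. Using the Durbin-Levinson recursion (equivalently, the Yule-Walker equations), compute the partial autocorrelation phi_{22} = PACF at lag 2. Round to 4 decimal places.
\phi_{22} = -0.7650

The PACF at lag k is phi_{kk}, the last component of the solution
to the Yule-Walker system G_k phi = r_k where
  (G_k)_{ij} = rho(|i - j|), (r_k)_i = rho(i), i,j = 1..k.
Equivalently, Durbin-Levinson gives phi_{kk} iteratively:
  phi_{11} = rho(1)
  phi_{kk} = [rho(k) - sum_{j=1..k-1} phi_{k-1,j} rho(k-j)]
            / [1 - sum_{j=1..k-1} phi_{k-1,j} rho(j)],
  phi_{k,j} = phi_{k-1,j} - phi_{kk} phi_{k-1,k-j},  j = 1..k-1.
Step k = 1:
  phi_11 = rho(1) = 0.0374.
Step k = 2:
  phi_22 = [rho(2) - phi_11 rho(1)] / [1 - phi_11 rho(1)] = [-0.7625 - (0.0374)(0.0374)] / [1 - (0.0374)(0.0374)]
         = -0.76389876 / 0.99860124 = -0.765.
Therefore phi_{22} = -0.7650.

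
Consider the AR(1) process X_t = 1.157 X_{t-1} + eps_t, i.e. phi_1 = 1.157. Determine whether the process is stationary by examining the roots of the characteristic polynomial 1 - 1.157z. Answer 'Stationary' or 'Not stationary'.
\text{Not stationary}

The AR(p) characteristic polynomial is P(z) = 1 - 1.157z.
Stationarity requires all roots to lie outside the unit circle, i.e. |z| > 1 for every root.
This is linear in z: 1 + (-1.157) z = 0  =>  z = -1/(-1.157) = 0.864304,  |z| = 0.864304.
Moduli of all roots: 0.8643.
All moduli strictly greater than 1? No.
Verdict: Not stationary.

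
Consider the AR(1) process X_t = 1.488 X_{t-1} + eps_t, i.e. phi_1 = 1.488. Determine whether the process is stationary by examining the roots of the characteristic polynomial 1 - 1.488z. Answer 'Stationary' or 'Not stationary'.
\text{Not stationary}

The AR(p) characteristic polynomial is P(z) = 1 - 1.488z.
Stationarity requires all roots to lie outside the unit circle, i.e. |z| > 1 for every root.
This is linear in z: 1 + (-1.488) z = 0  =>  z = -1/(-1.488) = 0.672043,  |z| = 0.672043.
Moduli of all roots: 0.6720.
All moduli strictly greater than 1? No.
Verdict: Not stationary.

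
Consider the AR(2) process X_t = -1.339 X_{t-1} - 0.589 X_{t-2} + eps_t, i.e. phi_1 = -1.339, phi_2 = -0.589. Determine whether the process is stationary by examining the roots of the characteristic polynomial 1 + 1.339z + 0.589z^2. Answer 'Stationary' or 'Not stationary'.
\text{Stationary}

The AR(p) characteristic polynomial is P(z) = 1 + 1.339z + 0.589z^2.
Stationarity requires all roots to lie outside the unit circle, i.e. |z| > 1 for every root.
Set 1 + (1.339) z + (0.589) z^2 = 0, i.e. a z^2 + b z + c = 0 with a = 0.589, b = 1.339, c = 1.
Discriminant D = b^2 - 4ac = (1.339)^2 - 4*(0.589)*1 = 1.792921 - (2.356) = -0.563079.
D < 0, so the roots are the complex-conjugate pair z = (-b +/- i sqrt(-D)) / (2a) = -1.1367 +/- 0.637i.
For a conjugate pair |z|^2 = z * conj(z) = (product of roots) = c/a = 1/(0.589) = 1.697793, so |z| = sqrt(1.697793) = 1.303 for both roots.
Moduli of all roots: 1.3030, 1.3030.
All moduli strictly greater than 1? Yes.
Verdict: Stationary.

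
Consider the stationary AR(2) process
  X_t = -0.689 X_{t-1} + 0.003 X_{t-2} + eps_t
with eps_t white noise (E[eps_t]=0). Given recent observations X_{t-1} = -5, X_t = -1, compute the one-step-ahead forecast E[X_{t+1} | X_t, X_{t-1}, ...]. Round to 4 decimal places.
E[X_{t+1} \mid \mathcal F_t] = 0.6740

For an AR(p) model X_t = c + sum_i phi_i X_{t-i} + eps_t, the
one-step-ahead conditional mean is
  E[X_{t+1} | X_t, ...] = c + sum_i phi_i X_{t+1-i}.
Substitute known values:
  E[X_{t+1} | ...] = (-0.689) * (-1) + (0.003) * (-5)
                   = 0.6740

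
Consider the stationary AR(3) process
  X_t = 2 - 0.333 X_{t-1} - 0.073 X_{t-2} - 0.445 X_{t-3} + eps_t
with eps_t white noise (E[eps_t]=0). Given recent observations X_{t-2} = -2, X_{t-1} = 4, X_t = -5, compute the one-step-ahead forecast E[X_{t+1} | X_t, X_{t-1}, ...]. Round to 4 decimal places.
E[X_{t+1} \mid \mathcal F_t] = 4.2630

For an AR(p) model X_t = c + sum_i phi_i X_{t-i} + eps_t, the
one-step-ahead conditional mean is
  E[X_{t+1} | X_t, ...] = c + sum_i phi_i X_{t+1-i}.
Substitute known values:
  E[X_{t+1} | ...] = 2 + (-0.333) * (-5) + (-0.073) * (4) + (-0.445) * (-2)
                   = 4.2630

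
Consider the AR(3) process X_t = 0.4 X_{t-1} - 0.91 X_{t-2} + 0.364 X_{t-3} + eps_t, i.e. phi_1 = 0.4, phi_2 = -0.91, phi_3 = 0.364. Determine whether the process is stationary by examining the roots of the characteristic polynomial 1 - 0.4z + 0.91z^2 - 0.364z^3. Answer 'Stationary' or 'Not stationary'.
\text{Stationary}

The AR(p) characteristic polynomial is P(z) = 1 - 0.4z + 0.91z^2 - 0.364z^3.
Stationarity requires all roots to lie outside the unit circle, i.e. |z| > 1 for every root.
Degree 3: look for a simple real root z0 first, then factor out (1 - z/z0) and solve the remaining quadratic.
Testing z0 = 2.5: P(2.5) = 1 + (-0.4)(2.5) + (0.91)(2.5)^2 + (-0.364)(2.5)^3
  = 1 + (-1) + (5.6875) + (-5.6875) = 0.  So z_0 = 2.5 is a root, |z_0| = 2.5.
Divide out the factor (1 - 0.4 z) = (1 - z/z0) (since 1/z0 = 0.4):
  P(z) = (1 - 0.4 z)(1 + (0) z + (0.91) z^2)
  [check: z-coef 0 - (0.4) = -0.4; z^2-coef 0.91 - (0.4)(0) = 0.91; z^3-coef -(0.4)(0.91) = -0.364.]
Remaining roots from the quadratic factor 1 + (0) z + (0.91) z^2:
  Set 1 + (0) z + (0.91) z^2 = 0, i.e. a z^2 + b z + c = 0 with a = 0.91, b = 0, c = 1.
  Discriminant D = b^2 - 4ac = (0)^2 - 4*(0.91)*1 = 0 - (3.64) = -3.64.
  D < 0, so the roots are the complex-conjugate pair z = (-b +/- i sqrt(-D)) / (2a) = 0 +/- 1.0483i.
  For a conjugate pair |z|^2 = z * conj(z) = (product of roots) = c/a = 1/(0.91) = 1.098901, so |z| = sqrt(1.098901) = 1.0483 for both roots.
Moduli of all roots: 2.5000, 1.0483, 1.0483.
All moduli strictly greater than 1? Yes.
Verdict: Stationary.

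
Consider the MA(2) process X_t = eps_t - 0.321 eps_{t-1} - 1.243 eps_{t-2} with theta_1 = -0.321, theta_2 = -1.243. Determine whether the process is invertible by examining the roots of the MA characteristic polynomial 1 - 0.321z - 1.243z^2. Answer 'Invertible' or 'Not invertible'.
\text{Not invertible}

The MA(q) characteristic polynomial is P(z) = 1 - 0.321z - 1.243z^2.
Invertibility requires all roots to lie outside the unit circle, i.e. |z| > 1 for every root.
Set 1 + (-0.321) z + (-1.243) z^2 = 0, i.e. a z^2 + b z + c = 0 with a = -1.243, b = -0.321, c = 1.
Discriminant D = b^2 - 4ac = (-0.321)^2 - 4*(-1.243)*1 = 0.103041 - (-4.972) = 5.075041.
D >= 0, so the roots are real: z = (-b +/- sqrt(D)) / (2a) = (0.321 +/- 2.252785) / (-2.486).
  z_1 = (0.321 + 2.252785) / (-2.486) = -1.0353,   |z_1| = 1.0353.
  z_2 = (0.321 - 2.252785) / (-2.486) = 0.7771,   |z_2| = 0.7771.
Moduli of all roots: 1.0353, 0.7771.
All moduli strictly greater than 1? No.
Verdict: Not invertible.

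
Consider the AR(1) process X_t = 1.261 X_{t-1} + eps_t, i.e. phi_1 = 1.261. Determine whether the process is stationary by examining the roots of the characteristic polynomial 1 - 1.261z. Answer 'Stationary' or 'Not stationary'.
\text{Not stationary}

The AR(p) characteristic polynomial is P(z) = 1 - 1.261z.
Stationarity requires all roots to lie outside the unit circle, i.e. |z| > 1 for every root.
This is linear in z: 1 + (-1.261) z = 0  =>  z = -1/(-1.261) = 0.793021,  |z| = 0.793021.
Moduli of all roots: 0.7930.
All moduli strictly greater than 1? No.
Verdict: Not stationary.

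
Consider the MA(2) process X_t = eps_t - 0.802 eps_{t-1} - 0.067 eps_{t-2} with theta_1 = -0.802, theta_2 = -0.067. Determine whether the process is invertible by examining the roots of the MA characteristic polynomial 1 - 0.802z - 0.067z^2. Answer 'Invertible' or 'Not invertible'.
\text{Invertible}

The MA(q) characteristic polynomial is P(z) = 1 - 0.802z - 0.067z^2.
Invertibility requires all roots to lie outside the unit circle, i.e. |z| > 1 for every root.
Set 1 + (-0.802) z + (-0.067) z^2 = 0, i.e. a z^2 + b z + c = 0 with a = -0.067, b = -0.802, c = 1.
Discriminant D = b^2 - 4ac = (-0.802)^2 - 4*(-0.067)*1 = 0.643204 - (-0.268) = 0.911204.
D >= 0, so the roots are real: z = (-b +/- sqrt(D)) / (2a) = (0.802 +/- 0.95457) / (-0.134).
  z_1 = (0.802 + 0.95457) / (-0.134) = -13.1087,   |z_1| = 13.1087.
  z_2 = (0.802 - 0.95457) / (-0.134) = 1.1386,   |z_2| = 1.1386.
Moduli of all roots: 13.1087, 1.1386.
All moduli strictly greater than 1? Yes.
Verdict: Invertible.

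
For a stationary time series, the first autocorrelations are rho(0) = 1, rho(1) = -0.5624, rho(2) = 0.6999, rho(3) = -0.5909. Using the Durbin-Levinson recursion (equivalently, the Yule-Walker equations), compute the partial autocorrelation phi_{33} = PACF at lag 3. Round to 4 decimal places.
\phi_{33} = -0.2190

The PACF at lag k is phi_{kk}, the last component of the solution
to the Yule-Walker system G_k phi = r_k where
  (G_k)_{ij} = rho(|i - j|), (r_k)_i = rho(i), i,j = 1..k.
Equivalently, Durbin-Levinson gives phi_{kk} iteratively:
  phi_{11} = rho(1)
  phi_{kk} = [rho(k) - sum_{j=1..k-1} phi_{k-1,j} rho(k-j)]
            / [1 - sum_{j=1..k-1} phi_{k-1,j} rho(j)],
  phi_{k,j} = phi_{k-1,j} - phi_{kk} phi_{k-1,k-j},  j = 1..k-1.
Step k = 1:
  phi_11 = rho(1) = -0.5624.
Step k = 2:
  phi_22 = [rho(2) - phi_11 rho(1)] / [1 - phi_11 rho(1)] = [0.6999 - (-0.5624)(-0.5624)] / [1 - (-0.5624)(-0.5624)]
         = 0.38360624 / 0.68370624 = 0.561069.
  Update: phi_21 = phi_11 - phi_22 phi_11 = -0.5624 - (0.561069)(-0.5624) = -0.246855.
Step k = 3:
  phi_33 = [rho(3) - phi_21 rho(2) - phi_22 rho(1)] / [1 - phi_21 rho(1) - phi_22 rho(2)]
    numerator   = -0.5909 - (-0.246855)(0.6999) - (0.561069)(-0.5624) = -0.10258116
    denominator = 1 - (-0.246855)(-0.5624) - (0.561069)(0.6999) = 0.46847675
  phi_33 = -0.10258116 / 0.46847675 = -0.219.
Therefore phi_{33} = -0.2190.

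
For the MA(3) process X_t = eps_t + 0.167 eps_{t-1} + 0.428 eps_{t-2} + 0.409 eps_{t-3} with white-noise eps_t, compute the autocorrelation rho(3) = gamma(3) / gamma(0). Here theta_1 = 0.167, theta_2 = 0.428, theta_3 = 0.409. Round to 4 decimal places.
\rho(3) = 0.2967

For an MA(q) process with theta_0 = 1, the autocovariance is
  gamma(k) = sigma^2 * sum_{i=0..q-k} theta_i * theta_{i+k},
and rho(k) = gamma(k) / gamma(0). Sigma^2 cancels.
  numerator   = (1)*(0.409) = 0.409.
  denominator = (1)^2 + (0.167)^2 + (0.428)^2 + (0.409)^2 = 1.378354.
  rho(3) = 0.409 / 1.378354 = 0.2967.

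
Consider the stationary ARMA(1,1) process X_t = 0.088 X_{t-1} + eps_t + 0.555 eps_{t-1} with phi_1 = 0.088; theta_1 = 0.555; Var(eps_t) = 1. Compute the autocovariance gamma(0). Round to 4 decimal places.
\gamma(0) = 1.4167

Multiply the model equation by X_{t-k} and take expectations. With theta_0 = psi_0 = 1 and psi_j the MA(infinity) weights, this gives
  gamma(k) - sum_i phi_i gamma(k-i) = c_k,
  c_k = sigma^2 * sum_{j=k..q} theta_j psi_{j-k}   (c_k = 0 for k > q),
using gamma(-m) = gamma(m).
psi-weights needed (psi_j = theta_j + sum_i phi_i psi_{j-i}):
  psi_1 = theta_1 + phi_1 = 0.555 + (0.088) = 0.643
Right-hand sides:
  c_0 = sigma^2 (1 + theta_1 psi_1) = 1 * (1 + (0.555)(0.643)) = 1 * 1.356865 = 1.356865
  c_1 = sigma^2 theta_1 = 1 * (0.555) = 0.555
  c_2 = 0
Equations for k = 0 and k = 1 (AR order 1):
  gamma(0) = phi_1 gamma(1) + c_0
  gamma(1) = phi_1 gamma(0) + c_1
Substituting the second into the first: gamma(0) (1 - phi_1^2) = c_0 + phi_1 c_1, so
  gamma(0) = (c_0 + phi_1 c_1) / (1 - phi_1^2) = (1.356865 + (0.088)(0.555)) / (1 - (0.088)^2) = 1.405705 / 0.992256 = 1.416676.
Therefore gamma(0) = 1.4167 (to 4 decimal places).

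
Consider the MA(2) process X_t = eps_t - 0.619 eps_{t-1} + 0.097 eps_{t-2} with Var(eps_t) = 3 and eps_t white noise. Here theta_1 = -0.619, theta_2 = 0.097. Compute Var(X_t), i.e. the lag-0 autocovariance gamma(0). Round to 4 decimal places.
\gamma(0) = 4.1777

For an MA(q) process X_t = eps_t + sum_i theta_i eps_{t-i} with
Var(eps_t) = sigma^2, the variance is
  gamma(0) = sigma^2 * (1 + sum_i theta_i^2).
  sum_i theta_i^2 = (-0.619)^2 + (0.097)^2 = 0.383161 + 0.009409 = 0.39257.
  gamma(0) = 3 * (1 + 0.39257) = 3 * 1.39257 = 4.17771, which rounds to 4.1777.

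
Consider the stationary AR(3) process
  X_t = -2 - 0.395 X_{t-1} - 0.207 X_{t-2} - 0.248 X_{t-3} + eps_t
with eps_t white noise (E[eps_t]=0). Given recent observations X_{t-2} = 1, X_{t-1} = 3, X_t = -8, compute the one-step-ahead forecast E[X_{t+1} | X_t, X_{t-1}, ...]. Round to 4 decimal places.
E[X_{t+1} \mid \mathcal F_t] = 0.2910

For an AR(p) model X_t = c + sum_i phi_i X_{t-i} + eps_t, the
one-step-ahead conditional mean is
  E[X_{t+1} | X_t, ...] = c + sum_i phi_i X_{t+1-i}.
Substitute known values:
  E[X_{t+1} | ...] = -2 + (-0.395) * (-8) + (-0.207) * (3) + (-0.248) * (1)
                   = 0.2910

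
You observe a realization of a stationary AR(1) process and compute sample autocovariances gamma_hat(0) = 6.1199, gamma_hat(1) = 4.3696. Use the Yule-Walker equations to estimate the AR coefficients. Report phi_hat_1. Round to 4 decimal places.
\hat\phi_{1} = 0.7140

The Yule-Walker equations for an AR(p) process read, in matrix form,
  Gamma_p phi = r_p,   with   (Gamma_p)_{ij} = gamma(|i - j|),
                       (r_p)_i = gamma(i),   i,j = 1..p.
Substitute the sample gammas (Toeplitz matrix and right-hand side of size 1):
  Gamma_p = [[6.1199]]
  r_p     = [4.3696]
With p = 1 this is the single equation gamma(0) phi_1 = gamma(1):
  phi_hat_1 = gamma(1) / gamma(0) = 4.3696 / 6.1199 = 0.7140.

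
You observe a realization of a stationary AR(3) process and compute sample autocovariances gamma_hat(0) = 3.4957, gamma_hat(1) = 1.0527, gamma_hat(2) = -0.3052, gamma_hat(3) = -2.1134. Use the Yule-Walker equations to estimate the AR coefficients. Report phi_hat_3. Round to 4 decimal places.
\hat\phi_{3} = -0.5880

The Yule-Walker equations for an AR(p) process read, in matrix form,
  Gamma_p phi = r_p,   with   (Gamma_p)_{ij} = gamma(|i - j|),
                       (r_p)_i = gamma(i),   i,j = 1..p.
Substitute the sample gammas (Toeplitz matrix and right-hand side of size 3):
  Gamma_p = [[3.4957, 1.0527, -0.3052], [1.0527, 3.4957, 1.0527], [-0.3052, 1.0527, 3.4957]]
  r_p     = [1.0527, -0.3052, -2.1134]
Written out (R1..R3):
  (R1) 3.4957 phi_1 + 1.0527 phi_2 - 0.3052 phi_3 = 1.0527
  (R2) 1.0527 phi_1 + 3.4957 phi_2 + 1.0527 phi_3 = -0.3052
  (R3) -0.3052 phi_1 + 1.0527 phi_2 + 3.4957 phi_3 = -2.1134
Gaussian elimination:
  R2 <- R2 - (1.0527/3.4957) R1 = R2 - (0.301141) R1:  3.178688 phi_2 + 1.144608 phi_3 = -0.622212
  R3 <- R3 - (-0.3052/3.4957) R1 = R3 - (-0.087307) R1:  1.144608 phi_2 + 3.469054 phi_3 = -2.021492
  R3 <- R3 - (1.144608/3.178688) R2 = R3 - (0.360088) R2:  3.056894 phi_3 = -1.797441
Back-substitution:
  phi_hat_3 = -1.797441 / 3.056894 = -0.587996
  phi_hat_2 = (-0.622212 - (1.144608)(-0.587996)) / 3.178688 = 0.015986
  phi_hat_1 = (1.0527 - (1.0527)(0.015986) - (-0.3052)(-0.587996)) / 3.4957 = 0.244991
So phi_hat = [0.2450, 0.0160, -0.5880].
Therefore phi_hat_3 = -0.5880.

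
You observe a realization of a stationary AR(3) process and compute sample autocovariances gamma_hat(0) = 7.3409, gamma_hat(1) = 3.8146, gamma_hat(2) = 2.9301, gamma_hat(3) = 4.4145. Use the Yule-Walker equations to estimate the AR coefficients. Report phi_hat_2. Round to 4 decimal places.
\hat\phi_{2} = -0.0280

The Yule-Walker equations for an AR(p) process read, in matrix form,
  Gamma_p phi = r_p,   with   (Gamma_p)_{ij} = gamma(|i - j|),
                       (r_p)_i = gamma(i),   i,j = 1..p.
Substitute the sample gammas (Toeplitz matrix and right-hand side of size 3):
  Gamma_p = [[7.3409, 3.8146, 2.9301], [3.8146, 7.3409, 3.8146], [2.9301, 3.8146, 7.3409]]
  r_p     = [3.8146, 2.9301, 4.4145]
Written out (R1..R3):
  (R1) 7.3409 phi_1 + 3.8146 phi_2 + 2.9301 phi_3 = 3.8146
  (R2) 3.8146 phi_1 + 7.3409 phi_2 + 3.8146 phi_3 = 2.9301
  (R3) 2.9301 phi_1 + 3.8146 phi_2 + 7.3409 phi_3 = 4.4145
Gaussian elimination:
  R2 <- R2 - (3.8146/7.3409) R1 = R2 - (0.519637) R1:  5.358694 phi_2 + 2.292013 phi_3 = 0.947894
  R3 <- R3 - (2.9301/7.3409) R1 = R3 - (0.399147) R1:  2.292013 phi_2 + 6.171359 phi_3 = 2.891913
  R3 <- R3 - (2.292013/5.358694) R2 = R3 - (0.427719) R2:  5.191022 phi_3 = 2.486481
Back-substitution:
  phi_hat_3 = 2.486481 / 5.191022 = 0.478996
  phi_hat_2 = (0.947894 - (2.292013)(0.478996)) / 5.358694 = -0.027987
  phi_hat_1 = (3.8146 - (3.8146)(-0.027987) - (2.9301)(0.478996)) / 7.3409 = 0.342989
So phi_hat = [0.3430, -0.0280, 0.4790].
Therefore phi_hat_2 = -0.0280.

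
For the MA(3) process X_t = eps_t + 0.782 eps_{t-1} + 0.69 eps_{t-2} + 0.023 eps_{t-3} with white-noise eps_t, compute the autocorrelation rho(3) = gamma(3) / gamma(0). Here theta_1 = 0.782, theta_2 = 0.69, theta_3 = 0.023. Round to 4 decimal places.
\rho(3) = 0.0110

For an MA(q) process with theta_0 = 1, the autocovariance is
  gamma(k) = sigma^2 * sum_{i=0..q-k} theta_i * theta_{i+k},
and rho(k) = gamma(k) / gamma(0). Sigma^2 cancels.
  numerator   = (1)*(0.023) = 0.023.
  denominator = (1)^2 + (0.782)^2 + (0.69)^2 + (0.023)^2 = 2.088153.
  rho(3) = 0.023 / 2.088153 = 0.0110.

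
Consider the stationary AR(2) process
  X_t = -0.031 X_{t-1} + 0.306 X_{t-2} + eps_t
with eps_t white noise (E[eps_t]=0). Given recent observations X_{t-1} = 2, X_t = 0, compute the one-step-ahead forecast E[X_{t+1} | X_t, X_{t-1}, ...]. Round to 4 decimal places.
E[X_{t+1} \mid \mathcal F_t] = 0.6120

For an AR(p) model X_t = c + sum_i phi_i X_{t-i} + eps_t, the
one-step-ahead conditional mean is
  E[X_{t+1} | X_t, ...] = c + sum_i phi_i X_{t+1-i}.
Substitute known values:
  E[X_{t+1} | ...] = (-0.031) * (0) + (0.306) * (2)
                   = 0.6120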